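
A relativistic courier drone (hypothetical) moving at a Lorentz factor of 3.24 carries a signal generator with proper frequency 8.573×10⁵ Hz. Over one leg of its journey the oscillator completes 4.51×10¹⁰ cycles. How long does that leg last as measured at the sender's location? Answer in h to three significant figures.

γ = 3.24
Proper time for N cycles: τ = N/f = 4.51×10¹⁰/(8.573×10⁵) = 5.261×10⁴ s = 14.61 h.
Lab-frame duration Δt = γτ = 3.240 × 14.61 = 47.35 h.

Δt = 47.3 h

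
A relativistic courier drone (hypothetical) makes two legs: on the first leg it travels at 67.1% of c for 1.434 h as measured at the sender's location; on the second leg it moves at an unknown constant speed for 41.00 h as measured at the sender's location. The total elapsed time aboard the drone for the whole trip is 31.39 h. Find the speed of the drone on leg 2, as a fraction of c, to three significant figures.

β = 0.673

Leg 1: β = 0.671; γ = 1/√(1 − 0.671²) = 1/√0.5498 = 1.349; τ_1 = 1.434/1.349 = 1.063 h.
Leg 2: speed unknown; τ_2 = 41.00/γ_2.
Total proper time: 1.063 + τ_2 = 31.39, so τ_2 = 31.39 − 1.063 = 30.33 h.
γ_2 = 41.00/30.33 = 1.352; β = √(1 − 1/γ²) = √0.4529.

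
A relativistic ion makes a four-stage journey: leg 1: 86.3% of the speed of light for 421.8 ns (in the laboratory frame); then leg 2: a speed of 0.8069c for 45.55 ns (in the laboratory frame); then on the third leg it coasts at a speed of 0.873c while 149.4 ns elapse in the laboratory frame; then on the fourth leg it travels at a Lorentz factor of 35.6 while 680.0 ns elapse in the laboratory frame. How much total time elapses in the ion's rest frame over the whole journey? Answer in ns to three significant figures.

τ = 332 ns

Leg 1: β = 0.863; γ = 1/√(1 − 0.863²) = 1/√0.2552 = 1.979; τ_1 = 421.8/1.979 = 213.1 ns.
Leg 2: γ = 1/√(1 − 0.8069²) = 1/√0.3489 = 1.693; τ_2 = 45.55/1.693 = 26.91 ns.
Leg 3: γ = 1/√(1 − 0.873²) = 1/√0.2379 = 2.050; τ_3 = 149.4/2.050 = 72.87 ns.
Leg 4: γ = 35.6; τ_4 = 680.0/35.60 = 19.10 ns.
Total: 213.1 + 26.91 + 72.87 + 19.10 ns.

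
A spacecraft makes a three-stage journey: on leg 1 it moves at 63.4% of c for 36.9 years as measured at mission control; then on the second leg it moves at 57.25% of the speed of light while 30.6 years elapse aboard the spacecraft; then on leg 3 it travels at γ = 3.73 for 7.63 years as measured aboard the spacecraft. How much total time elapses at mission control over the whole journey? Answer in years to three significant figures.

Leg 1: 36.9 years is already measured at mission control.
Leg 2: β = 0.5725; γ = 1/√(1 − 0.5725²) = 1/√0.6722 = 1.220; Δt_2 = 1.220 × 30.6 = 37.32 years.
Leg 3: γ = 3.73; Δt_3 = 3.730 × 7.63 = 28.46 years.
Total: 36.90 + 37.32 + 28.46 years.

Δt = 103 years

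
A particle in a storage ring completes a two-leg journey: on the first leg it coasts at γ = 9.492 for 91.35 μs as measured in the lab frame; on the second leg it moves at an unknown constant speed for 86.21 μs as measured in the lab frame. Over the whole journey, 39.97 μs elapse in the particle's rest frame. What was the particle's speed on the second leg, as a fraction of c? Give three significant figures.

β = 0.936

Leg 1: γ = 9.492; τ_1 = 91.35/9.492 = 9.624 μs.
Leg 2: speed unknown; τ_2 = 86.21/γ_2.
Total proper time: 9.624 + τ_2 = 39.97, so τ_2 = 39.97 − 9.624 = 30.35 μs.
γ_2 = 86.21/30.35 = 2.841; β = √(1 − 1/γ²) = √0.8761.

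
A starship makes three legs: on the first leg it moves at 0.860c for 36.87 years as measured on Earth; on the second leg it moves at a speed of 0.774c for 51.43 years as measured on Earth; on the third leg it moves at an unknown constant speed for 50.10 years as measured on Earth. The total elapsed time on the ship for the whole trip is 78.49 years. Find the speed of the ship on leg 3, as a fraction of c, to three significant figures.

Leg 1: γ = 1/√(1 − 0.860²) = 1/√0.2604 = 1.960; τ_1 = 36.87/1.960 = 18.81 years.
Leg 2: γ = 1/√(1 − 0.774²) = 1/√0.4009 = 1.579; τ_2 = 51.43/1.579 = 32.56 years.
Leg 3: speed unknown; τ_3 = 50.10/γ_3.
Total proper time: 18.81 + 32.56 + τ_3 = 78.49, so τ_3 = 78.49 − 51.38 = 27.11 years.
γ_3 = 50.10/27.11 = 1.848; β = √(1 − 1/γ²) = √0.7072.

β = 0.841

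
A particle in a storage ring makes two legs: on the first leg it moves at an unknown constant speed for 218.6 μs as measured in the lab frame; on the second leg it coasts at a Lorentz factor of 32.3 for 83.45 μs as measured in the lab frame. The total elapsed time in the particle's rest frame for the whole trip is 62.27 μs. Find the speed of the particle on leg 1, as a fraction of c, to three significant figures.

β = 0.962

Leg 1: speed unknown; τ_1 = 218.6/γ_1.
Leg 2: γ = 32.3; τ_2 = 83.45/32.30 = 2.584 μs.
Total proper time: τ_1 + 2.584 = 62.27, so τ_1 = 62.27 − 2.584 = 59.69 μs.
γ_1 = 218.6/59.69 = 3.662; β = √(1 − 1/γ²) = √0.9254.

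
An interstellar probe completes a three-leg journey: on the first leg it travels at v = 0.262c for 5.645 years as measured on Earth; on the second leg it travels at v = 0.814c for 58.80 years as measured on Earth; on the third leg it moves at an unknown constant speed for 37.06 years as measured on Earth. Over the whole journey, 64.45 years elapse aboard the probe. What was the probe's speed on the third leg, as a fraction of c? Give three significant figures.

β = 0.742

Leg 1: γ = 1/√(1 − 0.262²) = 1/√0.9314 = 1.036; τ_1 = 5.645/1.036 = 5.448 years.
Leg 2: γ = 1/√(1 − 0.814²) = 1/√0.3374 = 1.722; τ_2 = 58.80/1.722 = 34.15 years.
Leg 3: speed unknown; τ_3 = 37.06/γ_3.
Total proper time: 5.448 + 34.15 + τ_3 = 64.45, so τ_3 = 64.45 − 39.60 = 24.85 years.
γ_3 = 37.06/24.85 = 1.492; β = √(1 − 1/γ²) = √0.5505.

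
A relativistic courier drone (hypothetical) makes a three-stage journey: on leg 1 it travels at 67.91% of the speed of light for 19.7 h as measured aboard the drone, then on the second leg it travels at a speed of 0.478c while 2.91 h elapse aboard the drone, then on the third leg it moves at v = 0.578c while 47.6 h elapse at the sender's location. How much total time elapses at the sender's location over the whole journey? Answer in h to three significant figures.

Δt = 77.8 h

Leg 1: β = 0.6791; γ = 1/√(1 − 0.6791²) = 1/√0.5388 = 1.362; Δt_1 = 1.362 × 19.7 = 26.84 h.
Leg 2: γ = 1/√(1 − 0.478²) = 1/√0.7715 = 1.138; Δt_2 = 1.138 × 2.91 = 3.313 h.
Leg 3: 47.6 h is already measured at the sender's location.
Total: 26.84 + 3.313 + 47.60 h.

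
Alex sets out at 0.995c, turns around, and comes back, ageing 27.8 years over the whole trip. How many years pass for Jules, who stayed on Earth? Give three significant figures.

γ = 1/√(1 − 0.995²) = 1/√0.009975 = 10.01
Earth-frame duration is the dilated interval: Δt = γτ = 10.01 × 27.8 years.

Δt = 278 years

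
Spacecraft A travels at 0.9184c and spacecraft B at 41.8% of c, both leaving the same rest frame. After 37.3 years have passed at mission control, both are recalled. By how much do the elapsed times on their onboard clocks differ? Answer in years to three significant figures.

A: γ = 1/√(1 − 0.9184²) = 1/√0.1565 = 2.527; τ_A = 37.3/2.527 = 14.76 years.
B: β = 0.418; γ = 1/√(1 − 0.418²) = 1/√0.8253 = 1.101; τ_B = 37.3/1.101 = 33.89 years.

|τ_A − τ_B| = 19.1 years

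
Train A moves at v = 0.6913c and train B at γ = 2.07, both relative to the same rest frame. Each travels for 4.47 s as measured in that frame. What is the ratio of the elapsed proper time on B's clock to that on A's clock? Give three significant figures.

A: γ = 1/√(1 − 0.6913²) = 1/√0.5221 = 1.384. B: γ = 2.07.
τ_A/τ_B = γ_B/γ_A = 2.070/1.384 = 1.496, so τ_B/τ_A = 0.6686.

τ_B/τ_A = 0.669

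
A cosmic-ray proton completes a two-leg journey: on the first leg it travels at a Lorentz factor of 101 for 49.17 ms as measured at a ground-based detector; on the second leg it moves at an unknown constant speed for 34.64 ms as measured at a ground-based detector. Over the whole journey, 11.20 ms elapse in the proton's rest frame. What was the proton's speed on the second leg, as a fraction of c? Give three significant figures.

β = 0.951

Leg 1: γ = 101; τ_1 = 49.17/101.0 = 0.4868 ms.
Leg 2: speed unknown; τ_2 = 34.64/γ_2.
Total proper time: 0.4868 + τ_2 = 11.20, so τ_2 = 11.20 − 0.4868 = 10.71 ms.
γ_2 = 34.64/10.71 = 3.233; β = √(1 − 1/γ²) = √0.9044.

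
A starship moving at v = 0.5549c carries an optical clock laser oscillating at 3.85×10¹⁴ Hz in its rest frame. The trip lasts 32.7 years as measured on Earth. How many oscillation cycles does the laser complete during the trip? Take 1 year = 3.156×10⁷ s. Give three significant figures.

N = 3.31×10²³

γ = 1/√(1 − 0.5549²) = 1/√0.6921 = 1.202
The oscillator's own cycle count is N = f × τ where τ is the proper time on the ship. τ = Δt/γ = 32.7/1.202 = 27.20 years = 8.585×10⁸ s.
N = 3.85×10¹⁴ × 8.585×10⁸ = 3.305×10²³.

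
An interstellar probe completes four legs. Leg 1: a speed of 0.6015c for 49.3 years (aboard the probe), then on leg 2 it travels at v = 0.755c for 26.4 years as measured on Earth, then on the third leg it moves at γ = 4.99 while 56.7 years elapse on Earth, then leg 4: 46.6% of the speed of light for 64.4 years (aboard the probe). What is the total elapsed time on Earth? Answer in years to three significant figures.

Leg 1: γ = 1/√(1 − 0.6015²) = 1/√0.6382 = 1.252; Δt_1 = 1.252 × 49.3 = 61.71 years.
Leg 2: 26.4 years is already measured on Earth.
Leg 3: 56.7 years is already measured on Earth.
Leg 4: β = 0.466; γ = 1/√(1 − 0.466²) = 1/√0.7828 = 1.130; Δt_4 = 1.130 × 64.4 = 72.79 years.
Total: 61.71 + 26.40 + 56.70 + 72.79 years.

Δt = 218 years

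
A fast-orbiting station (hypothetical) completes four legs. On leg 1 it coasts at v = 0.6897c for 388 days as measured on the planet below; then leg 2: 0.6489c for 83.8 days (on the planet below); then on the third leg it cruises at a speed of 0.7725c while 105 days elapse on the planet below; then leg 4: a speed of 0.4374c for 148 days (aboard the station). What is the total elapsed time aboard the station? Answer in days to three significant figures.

τ = 559 days

Leg 1: γ = 1/√(1 − 0.6897²) = 1/√0.5243 = 1.381; τ_1 = 388/1.381 = 280.9 days.
Leg 2: γ = 1/√(1 − 0.6489²) = 1/√0.5789 = 1.314; τ_2 = 83.8/1.314 = 63.76 days.
Leg 3: γ = 1/√(1 − 0.7725²) = 1/√0.4032 = 1.575; τ_3 = 105/1.575 = 66.68 days.
Leg 4: 148 days is already measured aboard the station.
Total: 280.9 + 63.76 + 66.68 + 148.0 days.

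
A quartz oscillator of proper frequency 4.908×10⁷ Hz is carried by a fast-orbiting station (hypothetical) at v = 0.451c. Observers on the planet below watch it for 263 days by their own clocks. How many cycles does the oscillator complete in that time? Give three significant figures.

N = 9.95×10¹⁴

γ = 1/√(1 − 0.451²) = 1/√0.7966 = 1.120
During 263 days of lab time, the oscillator's proper time advances by τ = Δt/γ = 263/1.120 = 234.7 days = 2.028×10⁷ s.
N = f × τ = 4.908×10⁷ × 2.028×10⁷ = 9.954×10¹⁴.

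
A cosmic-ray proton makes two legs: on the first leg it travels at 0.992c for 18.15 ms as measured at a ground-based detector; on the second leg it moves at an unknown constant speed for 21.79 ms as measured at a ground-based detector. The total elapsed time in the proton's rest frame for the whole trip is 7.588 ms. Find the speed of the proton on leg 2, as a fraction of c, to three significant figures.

β = 0.970

Leg 1: γ = 1/√(1 − 0.992²) = 1/√0.01594 = 7.922; τ_1 = 18.15/7.922 = 2.291 ms.
Leg 2: speed unknown; τ_2 = 21.79/γ_2.
Total proper time: 2.291 + τ_2 = 7.588, so τ_2 = 7.588 − 2.291 = 5.297 ms.
γ_2 = 21.79/5.297 = 4.114; β = √(1 − 1/γ²) = √0.9409.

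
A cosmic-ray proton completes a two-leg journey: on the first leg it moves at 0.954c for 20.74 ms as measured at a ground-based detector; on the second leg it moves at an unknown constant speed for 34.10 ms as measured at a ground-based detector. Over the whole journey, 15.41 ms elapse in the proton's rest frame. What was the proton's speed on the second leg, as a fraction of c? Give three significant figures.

Leg 1: γ = 1/√(1 − 0.954²) = 1/√0.08988 = 3.335; τ_1 = 20.74/3.335 = 6.218 ms.
Leg 2: speed unknown; τ_2 = 34.10/γ_2.
Total proper time: 6.218 + τ_2 = 15.41, so τ_2 = 15.41 − 6.218 = 9.192 ms.
γ_2 = 34.10/9.192 = 3.710; β = √(1 − 1/γ²) = √0.9273.

β = 0.963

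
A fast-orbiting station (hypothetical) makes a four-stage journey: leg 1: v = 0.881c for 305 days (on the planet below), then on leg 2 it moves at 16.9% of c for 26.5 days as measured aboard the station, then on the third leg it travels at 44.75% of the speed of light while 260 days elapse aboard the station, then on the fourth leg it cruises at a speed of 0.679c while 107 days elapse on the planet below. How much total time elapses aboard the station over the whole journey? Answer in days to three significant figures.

Leg 1: γ = 1/√(1 − 0.881²) = 1/√0.2238 = 2.114; τ_1 = 305/2.114 = 144.3 days.
Leg 2: 26.5 days is already measured aboard the station.
Leg 3: 260 days is already measured aboard the station.
Leg 4: γ = 1/√(1 − 0.679²) = 1/√0.5390 = 1.362; τ_4 = 107/1.362 = 78.55 days.
Total: 144.3 + 26.50 + 260.0 + 78.55 days.

τ = 509 days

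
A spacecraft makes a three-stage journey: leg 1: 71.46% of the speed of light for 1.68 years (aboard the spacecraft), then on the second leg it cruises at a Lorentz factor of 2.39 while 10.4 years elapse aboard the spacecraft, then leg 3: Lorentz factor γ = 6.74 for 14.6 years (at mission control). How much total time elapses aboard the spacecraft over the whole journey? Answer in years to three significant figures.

τ = 14.2 years

Leg 1: 1.68 years is already measured aboard the spacecraft.
Leg 2: 10.4 years is already measured aboard the spacecraft.
Leg 3: γ = 6.74; τ_3 = 14.6/6.740 = 2.166 years.
Total: 1.680 + 10.40 + 2.166 years.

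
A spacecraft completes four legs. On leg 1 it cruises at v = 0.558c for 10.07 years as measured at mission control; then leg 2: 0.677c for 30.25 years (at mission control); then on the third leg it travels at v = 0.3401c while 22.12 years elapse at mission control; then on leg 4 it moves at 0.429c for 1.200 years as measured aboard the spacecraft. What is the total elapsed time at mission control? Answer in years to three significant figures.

Δt = 63.8 years

Leg 1: 10.07 years is already measured at mission control.
Leg 2: 30.25 years is already measured at mission control.
Leg 3: 22.12 years is already measured at mission control.
Leg 4: γ = 1/√(1 − 0.429²) = 1/√0.8160 = 1.107; Δt_4 = 1.107 × 1.200 = 1.328 years.
Total: 10.07 + 30.25 + 22.12 + 1.328 years.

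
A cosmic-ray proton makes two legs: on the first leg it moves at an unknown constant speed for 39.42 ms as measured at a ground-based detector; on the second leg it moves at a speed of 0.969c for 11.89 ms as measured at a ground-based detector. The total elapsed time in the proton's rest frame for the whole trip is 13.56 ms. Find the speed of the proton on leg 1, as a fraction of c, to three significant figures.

Leg 1: speed unknown; τ_1 = 39.42/γ_1.
Leg 2: γ = 1/√(1 − 0.969²) = 1/√0.06104 = 4.048; τ_2 = 11.89/4.048 = 2.938 ms.
Total proper time: τ_1 + 2.938 = 13.56, so τ_1 = 13.56 − 2.938 = 10.62 ms.
γ_1 = 39.42/10.62 = 3.711; β = √(1 − 1/γ²) = √0.9274.

β = 0.963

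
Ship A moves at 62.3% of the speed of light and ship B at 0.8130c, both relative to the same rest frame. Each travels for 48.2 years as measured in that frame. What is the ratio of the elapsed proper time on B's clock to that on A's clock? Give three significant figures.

A: β = 0.623; γ = 1/√(1 − 0.623²) = 1/√0.6119 = 1.278. B: γ = 1/√(1 − 0.8130²) = 1/√0.3390 = 1.717.
τ_A/τ_B = γ_B/γ_A = 1.717/1.278 = 1.343, so τ_B/τ_A = 0.7444.

τ_B/τ_A = 0.744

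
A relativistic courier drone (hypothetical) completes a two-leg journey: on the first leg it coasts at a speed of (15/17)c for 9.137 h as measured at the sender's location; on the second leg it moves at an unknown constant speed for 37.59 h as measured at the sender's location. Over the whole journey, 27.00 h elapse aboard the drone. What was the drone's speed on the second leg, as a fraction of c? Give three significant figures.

β = 0.797

Leg 1: γ = 1/√(1 − (15/17)²) = 17/8 = 2.125; τ_1 = 9.137/2.125 = 4.300 h.
Leg 2: speed unknown; τ_2 = 37.59/γ_2.
Total proper time: 4.300 + τ_2 = 27.00, so τ_2 = 27.00 − 4.300 = 22.70 h.
γ_2 = 37.59/22.70 = 1.656; β = √(1 − 1/γ²) = √0.6353.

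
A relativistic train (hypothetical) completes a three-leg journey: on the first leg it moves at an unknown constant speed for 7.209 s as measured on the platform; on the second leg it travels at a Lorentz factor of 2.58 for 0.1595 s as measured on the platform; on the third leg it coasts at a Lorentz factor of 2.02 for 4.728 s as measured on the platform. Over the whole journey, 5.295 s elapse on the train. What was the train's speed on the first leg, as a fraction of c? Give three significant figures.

Leg 1: speed unknown; τ_1 = 7.209/γ_1.
Leg 2: γ = 2.58; τ_2 = 0.1595/2.580 = 0.06182 s.
Leg 3: γ = 2.02; τ_3 = 4.728/2.020 = 2.341 s.
Total proper time: τ_1 + 0.06182 + 2.341 = 5.295, so τ_1 = 5.295 − 2.402 = 2.893 s.
γ_1 = 7.209/2.893 = 2.492; β = √(1 − 1/γ²) = √0.8390.

β = 0.916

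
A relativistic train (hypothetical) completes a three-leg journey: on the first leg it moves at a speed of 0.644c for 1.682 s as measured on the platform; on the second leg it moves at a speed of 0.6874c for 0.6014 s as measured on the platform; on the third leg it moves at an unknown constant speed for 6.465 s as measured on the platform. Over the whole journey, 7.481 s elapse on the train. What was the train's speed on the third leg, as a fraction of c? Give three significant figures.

Leg 1: γ = 1/√(1 − 0.644²) = 1/√0.5853 = 1.307; τ_1 = 1.682/1.307 = 1.287 s.
Leg 2: γ = 1/√(1 − 0.6874²) = 1/√0.5275 = 1.377; τ_2 = 0.6014/1.377 = 0.4368 s.
Leg 3: speed unknown; τ_3 = 6.465/γ_3.
Total proper time: 1.287 + 0.4368 + τ_3 = 7.481, so τ_3 = 7.481 − 1.724 = 5.757 s.
γ_3 = 6.465/5.757 = 1.123; β = √(1 − 1/γ²) = √0.2069.

β = 0.455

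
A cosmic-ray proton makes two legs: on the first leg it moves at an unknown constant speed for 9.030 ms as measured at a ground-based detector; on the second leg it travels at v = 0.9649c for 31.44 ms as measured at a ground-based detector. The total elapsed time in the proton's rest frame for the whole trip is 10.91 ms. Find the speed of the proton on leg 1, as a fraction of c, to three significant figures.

β = 0.956

Leg 1: speed unknown; τ_1 = 9.030/γ_1.
Leg 2: γ = 1/√(1 − 0.9649²) = 1/√0.06897 = 3.808; τ_2 = 31.44/3.808 = 8.257 ms.
Total proper time: τ_1 + 8.257 = 10.91, so τ_1 = 10.91 − 8.257 = 2.653 ms.
γ_1 = 9.030/2.653 = 3.403; β = √(1 − 1/γ²) = √0.9137.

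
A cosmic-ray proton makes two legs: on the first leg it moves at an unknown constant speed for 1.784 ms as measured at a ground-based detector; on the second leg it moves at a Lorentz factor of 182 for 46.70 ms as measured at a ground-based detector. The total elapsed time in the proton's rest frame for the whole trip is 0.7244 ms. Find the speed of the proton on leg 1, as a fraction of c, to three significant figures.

Leg 1: speed unknown; τ_1 = 1.784/γ_1.
Leg 2: γ = 182; τ_2 = 46.70/182.0 = 0.2566 ms.
Total proper time: τ_1 + 0.2566 = 0.7244, so τ_1 = 0.7244 − 0.2566 = 0.4678 ms.
γ_1 = 1.784/0.4678 = 3.814; β = √(1 − 1/γ²) = √0.9312.

β = 0.965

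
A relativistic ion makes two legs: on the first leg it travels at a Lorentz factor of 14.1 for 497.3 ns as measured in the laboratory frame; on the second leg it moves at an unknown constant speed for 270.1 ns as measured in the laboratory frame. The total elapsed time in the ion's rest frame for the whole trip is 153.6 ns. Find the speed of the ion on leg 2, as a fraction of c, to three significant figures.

β = 0.899

Leg 1: γ = 14.1; τ_1 = 497.3/14.10 = 35.27 ns.
Leg 2: speed unknown; τ_2 = 270.1/γ_2.
Total proper time: 35.27 + τ_2 = 153.6, so τ_2 = 153.6 − 35.27 = 118.3 ns.
γ_2 = 270.1/118.3 = 2.283; β = √(1 − 1/γ²) = √0.8081.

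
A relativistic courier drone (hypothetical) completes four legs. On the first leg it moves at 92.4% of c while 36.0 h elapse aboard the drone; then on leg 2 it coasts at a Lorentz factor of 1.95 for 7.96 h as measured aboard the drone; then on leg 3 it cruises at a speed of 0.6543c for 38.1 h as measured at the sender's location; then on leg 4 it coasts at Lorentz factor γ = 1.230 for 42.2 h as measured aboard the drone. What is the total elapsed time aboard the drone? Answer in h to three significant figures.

τ = 115 h

Leg 1: 36.0 h is already measured aboard the drone.
Leg 2: 7.96 h is already measured aboard the drone.
Leg 3: γ = 1/√(1 − 0.6543²) = 1/√0.5719 = 1.322; τ_3 = 38.1/1.322 = 28.81 h.
Leg 4: 42.2 h is already measured aboard the drone.
Total: 36.00 + 7.960 + 28.81 + 42.20 h.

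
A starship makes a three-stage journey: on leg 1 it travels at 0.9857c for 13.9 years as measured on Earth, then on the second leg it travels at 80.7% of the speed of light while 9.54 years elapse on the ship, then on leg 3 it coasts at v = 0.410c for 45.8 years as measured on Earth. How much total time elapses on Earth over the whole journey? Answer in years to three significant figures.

Leg 1: 13.9 years is already measured on Earth.
Leg 2: β = 0.807; γ = 1/√(1 − 0.807²) = 1/√0.3488 = 1.693; Δt_2 = 1.693 × 9.54 = 16.15 years.
Leg 3: 45.8 years is already measured on Earth.
Total: 13.90 + 16.15 + 45.80 years.

Δt = 75.9 years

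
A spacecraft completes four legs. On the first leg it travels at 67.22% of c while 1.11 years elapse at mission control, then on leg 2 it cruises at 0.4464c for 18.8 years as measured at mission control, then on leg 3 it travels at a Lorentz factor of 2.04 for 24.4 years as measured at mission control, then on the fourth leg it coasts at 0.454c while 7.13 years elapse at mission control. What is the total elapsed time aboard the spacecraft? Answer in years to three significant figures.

τ = 36.0 years

Leg 1: β = 0.6722; γ = 1/√(1 − 0.6722²) = 1/√0.5481 = 1.351; τ_1 = 1.11/1.351 = 0.8218 years.
Leg 2: γ = 1/√(1 − 0.4464²) = 1/√0.8007 = 1.118; τ_2 = 18.8/1.118 = 16.82 years.
Leg 3: γ = 2.04; τ_3 = 24.4/2.040 = 11.96 years.
Leg 4: γ = 1/√(1 − 0.454²) = 1/√0.7939 = 1.122; τ_4 = 7.13/1.122 = 6.353 years.
Total: 0.8218 + 16.82 + 11.96 + 6.353 years.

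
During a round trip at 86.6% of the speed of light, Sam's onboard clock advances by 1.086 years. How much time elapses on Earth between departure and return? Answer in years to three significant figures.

Δt = 2.17 years

β = 0.866; γ = 1/√(1 − 0.866²) = 1/√0.2500 = 2.000
Earth-frame duration is the dilated interval: Δt = γτ = 2.000 × 1.086 years.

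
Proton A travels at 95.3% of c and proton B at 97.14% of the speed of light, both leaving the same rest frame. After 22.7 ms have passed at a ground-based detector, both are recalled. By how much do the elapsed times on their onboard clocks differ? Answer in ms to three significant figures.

A: β = 0.953; γ = 1/√(1 − 0.953²) = 1/√0.09179 = 3.301; τ_A = 22.7/3.301 = 6.877 ms.
B: β = 0.9714; γ = 1/√(1 − 0.9714²) = 1/√0.05638 = 4.211; τ_B = 22.7/4.211 = 5.390 ms.

|τ_A − τ_B| = 1.49 ms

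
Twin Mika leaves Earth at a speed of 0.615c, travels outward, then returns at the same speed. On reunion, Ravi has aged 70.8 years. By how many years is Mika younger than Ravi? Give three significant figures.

γ = 1/√(1 − 0.615²) = 1/√0.6218 = 1.268
Mika's elapsed proper time: τ = 70.8/1.268 = 55.83 years.
Age gap = Δt − τ = 70.8 − 55.83 years.

Δt − τ = 15.0 years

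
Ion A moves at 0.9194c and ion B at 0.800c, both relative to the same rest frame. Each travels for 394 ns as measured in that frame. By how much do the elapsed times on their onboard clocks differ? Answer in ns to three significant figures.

A: γ = 1/√(1 − 0.9194²) = 1/√0.1547 = 2.542; τ_A = 394/2.542 = 155.0 ns.
B: γ = 1/√(1 − 0.800²) = 5/3 ≈ 1.667; τ_B = 394/1.667 = 236.4 ns.

|τ_A − τ_B| = 81.4 ns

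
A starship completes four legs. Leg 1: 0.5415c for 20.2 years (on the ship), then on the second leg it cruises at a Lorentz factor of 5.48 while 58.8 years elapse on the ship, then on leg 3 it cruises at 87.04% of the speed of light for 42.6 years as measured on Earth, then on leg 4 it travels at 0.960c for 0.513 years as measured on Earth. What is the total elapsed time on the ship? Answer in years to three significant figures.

τ = 100 years

Leg 1: 20.2 years is already measured on the ship.
Leg 2: 58.8 years is already measured on the ship.
Leg 3: β = 0.8704; γ = 1/√(1 − 0.8704²) = 1/√0.2424 = 2.031; τ_3 = 42.6/2.031 = 20.97 years.
Leg 4: γ = 1/√(1 − 0.960²) = 25/7 ≈ 3.571; τ_4 = 0.513/3.571 = 0.1436 years.
Total: 20.20 + 58.80 + 20.97 + 0.1436 years.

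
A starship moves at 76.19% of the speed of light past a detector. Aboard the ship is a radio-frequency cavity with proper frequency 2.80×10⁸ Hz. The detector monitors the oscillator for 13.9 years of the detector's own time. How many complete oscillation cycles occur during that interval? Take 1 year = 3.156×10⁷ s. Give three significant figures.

β = 0.7619; γ = 1/√(1 − 0.7619²) = 1/√0.4195 = 1.544
During 13.9 years of lab time, the oscillator's proper time advances by τ = Δt/γ = 13.9/1.544 = 9.003 years = 2.841×10⁸ s.
N = f × τ = 2.80×10⁸ × 2.841×10⁸ = 7.956×10¹⁶.

N = 7.96×10¹⁶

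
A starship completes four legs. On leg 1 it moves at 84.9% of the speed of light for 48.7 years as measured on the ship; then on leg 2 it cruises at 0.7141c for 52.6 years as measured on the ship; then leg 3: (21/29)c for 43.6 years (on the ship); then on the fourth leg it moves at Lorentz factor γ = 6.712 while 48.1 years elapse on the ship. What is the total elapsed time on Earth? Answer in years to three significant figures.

Δt = 553 years

Leg 1: β = 0.849; γ = 1/√(1 − 0.849²) = 1/√0.2792 = 1.893; Δt_1 = 1.893 × 48.7 = 92.17 years.
Leg 2: γ = 1/√(1 − 0.7141²) = 1/√0.4901 = 1.428; Δt_2 = 1.428 × 52.6 = 75.14 years.
Leg 3: γ = 1/√(1 − (21/29)²) = 29/20 = 1.450; Δt_3 = 1.450 × 43.6 = 63.22 years.
Leg 4: γ = 6.712; Δt_4 = 6.712 × 48.1 = 322.8 years.
Total: 92.17 + 75.14 + 63.22 + 322.8 years.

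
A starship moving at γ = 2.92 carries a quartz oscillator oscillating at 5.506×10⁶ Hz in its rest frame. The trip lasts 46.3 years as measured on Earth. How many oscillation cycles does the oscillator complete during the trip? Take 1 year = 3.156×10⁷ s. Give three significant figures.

γ = 2.92
The oscillator's own cycle count is N = f × τ where τ is the proper time on the ship. τ = Δt/γ = 46.3/2.920 = 15.86 years = 5.004×10⁸ s.
N = 5.506×10⁶ × 5.004×10⁸ = 2.755×10¹⁵.

N = 2.76×10¹⁵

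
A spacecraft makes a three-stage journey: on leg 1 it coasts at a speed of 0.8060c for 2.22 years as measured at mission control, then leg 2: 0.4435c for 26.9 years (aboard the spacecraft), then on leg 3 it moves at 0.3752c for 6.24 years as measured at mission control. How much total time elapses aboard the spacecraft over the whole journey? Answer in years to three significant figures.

τ = 34.0 years

Leg 1: γ = 1/√(1 − 0.8060²) = 1/√0.3504 = 1.689; τ_1 = 2.22/1.689 = 1.314 years.
Leg 2: 26.9 years is already measured aboard the spacecraft.
Leg 3: γ = 1/√(1 − 0.3752²) = 1/√0.8592 = 1.079; τ_3 = 6.24/1.079 = 5.784 years.
Total: 1.314 + 26.90 + 5.784 years.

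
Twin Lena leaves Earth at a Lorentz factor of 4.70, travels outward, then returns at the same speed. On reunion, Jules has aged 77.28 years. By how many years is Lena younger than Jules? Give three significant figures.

Δt − τ = 60.8 years

γ = 4.70
Lena's elapsed proper time: τ = 77.28/4.700 = 16.44 years.
Age gap = Δt − τ = 77.28 − 16.44 years.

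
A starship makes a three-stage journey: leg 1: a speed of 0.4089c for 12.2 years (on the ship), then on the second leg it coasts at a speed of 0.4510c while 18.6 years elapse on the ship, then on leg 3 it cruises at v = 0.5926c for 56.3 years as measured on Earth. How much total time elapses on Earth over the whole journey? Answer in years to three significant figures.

Leg 1: γ = 1/√(1 − 0.4089²) = 1/√0.8328 = 1.096; Δt_1 = 1.096 × 12.2 = 13.37 years.
Leg 2: γ = 1/√(1 − 0.4510²) = 1/√0.7966 = 1.120; Δt_2 = 1.120 × 18.6 = 20.84 years.
Leg 3: 56.3 years is already measured on Earth.
Total: 13.37 + 20.84 + 56.30 years.

Δt = 90.5 years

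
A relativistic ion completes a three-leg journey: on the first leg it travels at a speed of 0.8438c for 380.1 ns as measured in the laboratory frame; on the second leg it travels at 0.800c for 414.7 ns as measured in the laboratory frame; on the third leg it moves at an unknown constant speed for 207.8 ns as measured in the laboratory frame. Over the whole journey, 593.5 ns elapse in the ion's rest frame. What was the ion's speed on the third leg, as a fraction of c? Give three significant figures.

β = 0.736

Leg 1: γ = 1/√(1 − 0.8438²) = 1/√0.2880 = 1.863; τ_1 = 380.1/1.863 = 204.0 ns.
Leg 2: γ = 1/√(1 − 0.800²) = 5/3 ≈ 1.667; τ_2 = 414.7/1.667 = 248.8 ns.
Leg 3: speed unknown; τ_3 = 207.8/γ_3.
Total proper time: 204.0 + 248.8 + τ_3 = 593.5, so τ_3 = 593.5 − 452.8 = 140.7 ns.
γ_3 = 207.8/140.7 = 1.477; β = √(1 − 1/γ²) = √0.5416.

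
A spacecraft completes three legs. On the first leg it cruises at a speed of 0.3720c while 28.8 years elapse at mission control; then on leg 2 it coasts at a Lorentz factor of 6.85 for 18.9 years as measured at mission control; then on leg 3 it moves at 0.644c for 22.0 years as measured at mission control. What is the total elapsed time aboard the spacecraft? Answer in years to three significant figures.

Leg 1: γ = 1/√(1 − 0.3720²) = 1/√0.8616 = 1.077; τ_1 = 28.8/1.077 = 26.73 years.
Leg 2: γ = 6.85; τ_2 = 18.9/6.850 = 2.759 years.
Leg 3: γ = 1/√(1 − 0.644²) = 1/√0.5853 = 1.307; τ_3 = 22.0/1.307 = 16.83 years.
Total: 26.73 + 2.759 + 16.83 years.

τ = 46.3 years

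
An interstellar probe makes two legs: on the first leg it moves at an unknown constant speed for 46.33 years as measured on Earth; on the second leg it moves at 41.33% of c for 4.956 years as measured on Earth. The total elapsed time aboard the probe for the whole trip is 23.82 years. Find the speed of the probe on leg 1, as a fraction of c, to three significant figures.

Leg 1: speed unknown; τ_1 = 46.33/γ_1.
Leg 2: β = 0.4133; γ = 1/√(1 − 0.4133²) = 1/√0.8292 = 1.098; τ_2 = 4.956/1.098 = 4.513 years.
Total proper time: τ_1 + 4.513 = 23.82, so τ_1 = 23.82 − 4.513 = 19.31 years.
γ_1 = 46.33/19.31 = 2.400; β = √(1 − 1/γ²) = √0.8263.

β = 0.909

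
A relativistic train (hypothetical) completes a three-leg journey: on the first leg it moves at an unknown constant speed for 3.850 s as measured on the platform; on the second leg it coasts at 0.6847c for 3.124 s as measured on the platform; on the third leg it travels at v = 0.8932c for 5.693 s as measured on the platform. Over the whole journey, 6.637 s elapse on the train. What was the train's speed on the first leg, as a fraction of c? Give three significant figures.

β = 0.884

Leg 1: speed unknown; τ_1 = 3.850/γ_1.
Leg 2: γ = 1/√(1 − 0.6847²) = 1/√0.5312 = 1.372; τ_2 = 3.124/1.372 = 2.277 s.
Leg 3: γ = 1/√(1 − 0.8932²) = 1/√0.2022 = 2.224; τ_3 = 5.693/2.224 = 2.560 s.
Total proper time: τ_1 + 2.277 + 2.560 = 6.637, so τ_1 = 6.637 − 4.837 = 1.800 s.
γ_1 = 3.850/1.800 = 2.139; β = √(1 − 1/γ²) = √0.7814.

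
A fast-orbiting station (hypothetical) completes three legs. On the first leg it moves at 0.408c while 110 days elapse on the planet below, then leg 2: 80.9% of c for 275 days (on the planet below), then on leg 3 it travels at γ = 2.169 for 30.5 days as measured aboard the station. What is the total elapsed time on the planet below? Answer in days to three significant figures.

Δt = 451 days

Leg 1: 110 days is already measured on the planet below.
Leg 2: 275 days is already measured on the planet below.
Leg 3: γ = 2.169; Δt_3 = 2.169 × 30.5 = 66.15 days.
Total: 110.0 + 275.0 + 66.15 days.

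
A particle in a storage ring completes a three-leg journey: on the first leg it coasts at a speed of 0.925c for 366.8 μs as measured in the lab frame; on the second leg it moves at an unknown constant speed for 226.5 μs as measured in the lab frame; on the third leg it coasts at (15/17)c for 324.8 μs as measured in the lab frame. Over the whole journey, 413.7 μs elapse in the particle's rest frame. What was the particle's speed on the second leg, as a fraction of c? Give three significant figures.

β = 0.844

Leg 1: γ = 1/√(1 − 0.925²) = 1/√0.1444 = 2.632; τ_1 = 366.8/2.632 = 139.4 μs.
Leg 2: speed unknown; τ_2 = 226.5/γ_2.
Leg 3: γ = 1/√(1 − (15/17)²) = 17/8 = 2.125; τ_3 = 324.8/2.125 = 152.8 μs.
Total proper time: 139.4 + τ_2 + 152.8 = 413.7, so τ_2 = 413.7 − 292.2 = 121.5 μs.
γ_2 = 226.5/121.5 = 1.864; β = √(1 − 1/γ²) = √0.7123.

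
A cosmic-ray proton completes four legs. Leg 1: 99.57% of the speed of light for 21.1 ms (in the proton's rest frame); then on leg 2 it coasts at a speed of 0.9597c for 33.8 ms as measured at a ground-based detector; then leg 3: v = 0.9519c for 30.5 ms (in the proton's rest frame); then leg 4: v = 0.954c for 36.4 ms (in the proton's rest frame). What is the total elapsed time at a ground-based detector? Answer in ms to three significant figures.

Δt = 483 ms

Leg 1: β = 0.9957; γ = 1/√(1 − 0.9957²) = 1/√0.008582 = 10.79; Δt_1 = 10.79 × 21.1 = 227.8 ms.
Leg 2: 33.8 ms is already measured at a ground-based detector.
Leg 3: γ = 1/√(1 − 0.9519²) = 1/√0.09389 = 3.264; Δt_3 = 3.264 × 30.5 = 99.54 ms.
Leg 4: γ = 1/√(1 − 0.954²) = 1/√0.08988 = 3.335; Δt_4 = 3.335 × 36.4 = 121.4 ms.
Total: 227.8 + 33.80 + 99.54 + 121.4 ms.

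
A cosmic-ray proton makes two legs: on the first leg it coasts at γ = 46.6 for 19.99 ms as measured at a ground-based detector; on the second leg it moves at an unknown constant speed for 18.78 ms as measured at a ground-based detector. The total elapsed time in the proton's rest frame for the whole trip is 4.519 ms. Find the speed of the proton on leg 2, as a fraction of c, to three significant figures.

Leg 1: γ = 46.6; τ_1 = 19.99/46.60 = 0.4290 ms.
Leg 2: speed unknown; τ_2 = 18.78/γ_2.
Total proper time: 0.4290 + τ_2 = 4.519, so τ_2 = 4.519 − 0.4290 = 4.090 ms.
γ_2 = 18.78/4.090 = 4.592; β = √(1 − 1/γ²) = √0.9526.

β = 0.976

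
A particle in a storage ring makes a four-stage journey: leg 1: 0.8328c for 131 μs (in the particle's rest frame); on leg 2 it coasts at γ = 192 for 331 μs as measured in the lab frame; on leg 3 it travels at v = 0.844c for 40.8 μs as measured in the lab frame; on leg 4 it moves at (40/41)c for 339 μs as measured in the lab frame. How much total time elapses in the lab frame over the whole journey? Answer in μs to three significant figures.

Leg 1: γ = 1/√(1 − 0.8328²) = 1/√0.3064 = 1.806; Δt_1 = 1.806 × 131 = 236.6 μs.
Leg 2: 331 μs is already measured in the lab frame.
Leg 3: 40.8 μs is already measured in the lab frame.
Leg 4: 339 μs is already measured in the lab frame.
Total: 236.6 + 331.0 + 40.80 + 339.0 μs.

Δt = 947 μs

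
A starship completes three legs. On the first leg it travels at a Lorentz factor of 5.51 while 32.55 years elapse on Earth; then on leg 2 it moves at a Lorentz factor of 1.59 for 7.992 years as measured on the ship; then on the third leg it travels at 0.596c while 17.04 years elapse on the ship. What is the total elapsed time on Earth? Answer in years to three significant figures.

Δt = 66.5 years

Leg 1: 32.55 years is already measured on Earth.
Leg 2: γ = 1.59; Δt_2 = 1.590 × 7.992 = 12.71 years.
Leg 3: γ = 1/√(1 − 0.596²) = 1/√0.6448 = 1.245; Δt_3 = 1.245 × 17.04 = 21.22 years.
Total: 32.55 + 12.71 + 21.22 years.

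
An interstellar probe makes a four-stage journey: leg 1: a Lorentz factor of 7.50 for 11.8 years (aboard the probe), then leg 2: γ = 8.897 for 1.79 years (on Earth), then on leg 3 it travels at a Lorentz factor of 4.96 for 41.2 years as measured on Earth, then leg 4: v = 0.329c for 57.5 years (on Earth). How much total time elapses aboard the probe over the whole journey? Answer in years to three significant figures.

τ = 74.6 years

Leg 1: 11.8 years is already measured aboard the probe.
Leg 2: γ = 8.897; τ_2 = 1.79/8.897 = 0.2012 years.
Leg 3: γ = 4.96; τ_3 = 41.2/4.960 = 8.306 years.
Leg 4: γ = 1/√(1 − 0.329²) = 1/√0.8918 = 1.059; τ_4 = 57.5/1.059 = 54.30 years.
Total: 11.80 + 0.2012 + 8.306 + 54.30 years.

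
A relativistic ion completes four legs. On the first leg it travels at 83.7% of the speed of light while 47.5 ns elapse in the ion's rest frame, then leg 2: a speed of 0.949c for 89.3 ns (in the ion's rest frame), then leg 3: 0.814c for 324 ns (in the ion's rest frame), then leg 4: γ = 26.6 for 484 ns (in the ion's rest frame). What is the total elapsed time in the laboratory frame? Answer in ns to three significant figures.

Δt = 1.38×10⁴ ns

Leg 1: β = 0.837; γ = 1/√(1 − 0.837²) = 1/√0.2994 = 1.827; Δt_1 = 1.827 × 47.5 = 86.81 ns.
Leg 2: γ = 1/√(1 − 0.949²) = 1/√0.09940 = 3.172; Δt_2 = 3.172 × 89.3 = 283.2 ns.
Leg 3: γ = 1/√(1 − 0.814²) = 1/√0.3374 = 1.722; Δt_3 = 1.722 × 324 = 557.8 ns.
Leg 4: γ = 26.6; Δt_4 = 26.60 × 484 = 1.287×10⁴ ns.
Total: 86.81 + 283.2 + 557.8 + 1.287×10⁴ ns.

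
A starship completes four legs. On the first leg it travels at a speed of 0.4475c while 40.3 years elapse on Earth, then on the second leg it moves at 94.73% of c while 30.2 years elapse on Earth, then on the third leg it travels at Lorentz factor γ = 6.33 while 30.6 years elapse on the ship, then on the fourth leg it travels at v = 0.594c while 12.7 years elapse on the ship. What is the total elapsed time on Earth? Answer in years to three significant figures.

Δt = 280 years

Leg 1: 40.3 years is already measured on Earth.
Leg 2: 30.2 years is already measured on Earth.
Leg 3: γ = 6.33; Δt_3 = 6.330 × 30.6 = 193.7 years.
Leg 4: γ = 1/√(1 − 0.594²) = 1/√0.6472 = 1.243; Δt_4 = 1.243 × 12.7 = 15.79 years.
Total: 40.30 + 30.20 + 193.7 + 15.79 years.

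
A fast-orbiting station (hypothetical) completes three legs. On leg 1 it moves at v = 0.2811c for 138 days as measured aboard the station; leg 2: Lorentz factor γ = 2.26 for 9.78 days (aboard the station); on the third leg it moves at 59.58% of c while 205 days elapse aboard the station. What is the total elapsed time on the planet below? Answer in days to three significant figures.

Leg 1: γ = 1/√(1 − 0.2811²) = 1/√0.9210 = 1.042; Δt_1 = 1.042 × 138 = 143.8 days.
Leg 2: γ = 2.26; Δt_2 = 2.260 × 9.78 = 22.10 days.
Leg 3: β = 0.5958; γ = 1/√(1 − 0.5958²) = 1/√0.6450 = 1.245; Δt_3 = 1.245 × 205 = 255.3 days.
Total: 143.8 + 22.10 + 255.3 days.

Δt = 421 days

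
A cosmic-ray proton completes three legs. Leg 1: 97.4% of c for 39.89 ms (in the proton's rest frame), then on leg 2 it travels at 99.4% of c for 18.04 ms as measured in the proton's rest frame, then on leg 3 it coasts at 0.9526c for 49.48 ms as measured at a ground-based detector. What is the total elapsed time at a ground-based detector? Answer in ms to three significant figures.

Δt = 390 ms

Leg 1: β = 0.974; γ = 1/√(1 − 0.974²) = 1/√0.05132 = 4.414; Δt_1 = 4.414 × 39.89 = 176.1 ms.
Leg 2: β = 0.994; γ = 1/√(1 − 0.994²) = 1/√0.01196 = 9.142; Δt_2 = 9.142 × 18.04 = 164.9 ms.
Leg 3: 49.48 ms is already measured at a ground-based detector.
Total: 176.1 + 164.9 + 49.48 ms.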